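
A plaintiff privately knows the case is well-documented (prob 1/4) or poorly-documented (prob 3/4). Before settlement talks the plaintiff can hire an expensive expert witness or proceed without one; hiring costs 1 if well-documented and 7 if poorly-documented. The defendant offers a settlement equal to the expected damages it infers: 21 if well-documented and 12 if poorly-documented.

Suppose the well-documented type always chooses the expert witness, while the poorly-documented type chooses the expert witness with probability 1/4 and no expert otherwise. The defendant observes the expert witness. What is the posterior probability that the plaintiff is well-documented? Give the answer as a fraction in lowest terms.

P(the expert witness) = (1/4)·1 + (3/4)·(1/4) = 7/16.
By Bayes' rule, P(well-documented | the expert witness) = (1/4) / (7/16) = 4/7.

4/7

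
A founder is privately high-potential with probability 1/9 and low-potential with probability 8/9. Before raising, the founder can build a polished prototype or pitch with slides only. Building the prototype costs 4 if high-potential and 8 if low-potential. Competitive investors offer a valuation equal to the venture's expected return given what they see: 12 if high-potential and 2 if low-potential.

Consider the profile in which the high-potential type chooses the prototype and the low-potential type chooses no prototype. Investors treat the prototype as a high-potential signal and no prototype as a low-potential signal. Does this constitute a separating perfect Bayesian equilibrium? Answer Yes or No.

No

Under these beliefs, the prototype earns valuation 12 and no prototype earns valuation 2.
high-potential: the prototype nets 12 − 4 = 8; no prototype nets 2. high-potential prefers the prototype.
low-potential: the prototype nets 12 − 8 = 4; no prototype nets 2. low-potential would deviate to the prototype.
low-potential has a profitable deviation, so the profile is not an equilibrium.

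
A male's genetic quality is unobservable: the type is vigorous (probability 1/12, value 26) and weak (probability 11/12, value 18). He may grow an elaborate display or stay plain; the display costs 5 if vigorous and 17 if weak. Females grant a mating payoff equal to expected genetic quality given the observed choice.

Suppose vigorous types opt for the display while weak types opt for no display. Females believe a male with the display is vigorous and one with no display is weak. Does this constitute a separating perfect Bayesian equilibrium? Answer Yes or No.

Yes

Under these beliefs, the display earns mating payoff 26 and no display earns mating payoff 18.
vigorous: the display nets 26 − 5 = 21; no display nets 18. vigorous prefers the display.
weak: the display nets 26 − 17 = 9; no display nets 18. weak prefers no display.
Neither type deviates, so the separating profile is an equilibrium.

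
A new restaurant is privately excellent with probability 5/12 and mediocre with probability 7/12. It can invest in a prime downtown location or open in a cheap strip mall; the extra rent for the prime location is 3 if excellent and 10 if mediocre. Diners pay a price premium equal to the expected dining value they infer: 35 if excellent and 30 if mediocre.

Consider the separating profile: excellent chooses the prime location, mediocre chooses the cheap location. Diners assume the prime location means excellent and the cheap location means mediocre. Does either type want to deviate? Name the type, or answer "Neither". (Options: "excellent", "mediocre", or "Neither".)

The prime location pays 35; the cheap location pays 30.
excellent: assigned the prime location, nets 35 − 3 = 32; deviating to the cheap location nets 30.
mediocre: assigned the cheap location, nets 30; deviating to the prime location nets 35 − 10 = 25.
Both types strictly prefer their assigned action; no profitable deviation.

Neither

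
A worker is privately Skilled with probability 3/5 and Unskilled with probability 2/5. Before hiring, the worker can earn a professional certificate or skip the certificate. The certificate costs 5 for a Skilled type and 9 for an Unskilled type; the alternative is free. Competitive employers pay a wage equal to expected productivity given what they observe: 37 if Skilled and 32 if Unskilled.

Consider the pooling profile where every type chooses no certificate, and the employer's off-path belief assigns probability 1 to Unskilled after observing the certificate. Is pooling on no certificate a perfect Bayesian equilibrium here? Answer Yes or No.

On path, the employer holds the prior and pays 3/5·37 + 2/5·32 = 35. Off path (the certificate), believing Unskilled, it pays 32.
Skilled: no certificate nets 35; the certificate nets 32 − 5 = 27. Skilled stays.
Unskilled: no certificate nets 35; the certificate nets 32 − 9 = 23. Unskilled stays.
No type deviates, so pooling is sustained.

Yes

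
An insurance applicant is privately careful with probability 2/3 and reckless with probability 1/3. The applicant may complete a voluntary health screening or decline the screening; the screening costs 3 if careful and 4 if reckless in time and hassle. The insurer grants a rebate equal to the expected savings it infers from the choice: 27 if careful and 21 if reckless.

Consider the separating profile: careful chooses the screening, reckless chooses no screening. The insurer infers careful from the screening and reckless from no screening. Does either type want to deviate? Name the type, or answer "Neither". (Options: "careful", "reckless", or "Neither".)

The screening pays 27; no screening pays 21.
careful: assigned the screening, nets 27 − 3 = 24; deviating to no screening nets 21.
reckless: assigned no screening, nets 21; deviating to the screening nets 27 − 4 = 23.
The reckless type gains 2 by deviating.

reckless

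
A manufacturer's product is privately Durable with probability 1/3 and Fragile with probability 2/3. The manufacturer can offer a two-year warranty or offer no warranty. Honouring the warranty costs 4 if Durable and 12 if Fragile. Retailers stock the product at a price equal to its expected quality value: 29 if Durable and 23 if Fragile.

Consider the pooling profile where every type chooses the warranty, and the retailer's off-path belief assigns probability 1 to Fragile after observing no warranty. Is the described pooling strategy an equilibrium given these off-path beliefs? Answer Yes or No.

On path, the retailer holds the prior and pays 1/3·29 + 2/3·23 = 25. Off path (no warranty), believing Fragile, it pays 23.
Durable: the warranty nets 25 − 4 = 21; no warranty nets 23. Durable would deviate.
Fragile: the warranty nets 25 − 12 = 13; no warranty nets 23. Fragile would deviate.
A type deviates, so pooling fails.

No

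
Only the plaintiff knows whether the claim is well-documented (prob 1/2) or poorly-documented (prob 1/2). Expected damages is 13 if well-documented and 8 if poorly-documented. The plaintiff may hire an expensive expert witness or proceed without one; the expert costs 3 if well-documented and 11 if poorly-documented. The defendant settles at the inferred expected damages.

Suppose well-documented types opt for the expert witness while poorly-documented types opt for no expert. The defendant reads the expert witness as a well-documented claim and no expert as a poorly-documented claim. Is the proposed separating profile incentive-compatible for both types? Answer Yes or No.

Under these beliefs, the expert witness earns settlement 13 and no expert earns settlement 8.
well-documented: the expert witness nets 13 − 3 = 10; no expert nets 8. well-documented prefers the expert witness.
poorly-documented: the expert witness nets 13 − 11 = 2; no expert nets 8. poorly-documented prefers no expert.
Neither type deviates, so the separating profile is an equilibrium.

Yes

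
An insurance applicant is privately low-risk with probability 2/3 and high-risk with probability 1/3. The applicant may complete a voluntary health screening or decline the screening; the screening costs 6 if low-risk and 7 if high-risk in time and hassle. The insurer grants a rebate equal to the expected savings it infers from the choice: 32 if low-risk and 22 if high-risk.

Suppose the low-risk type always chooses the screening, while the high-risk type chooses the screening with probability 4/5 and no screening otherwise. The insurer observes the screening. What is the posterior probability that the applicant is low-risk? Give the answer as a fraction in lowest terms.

5/7

P(the screening) = (2/3)·1 + (1/3)·(4/5) = 14/15.
By Bayes' rule, P(low-risk | the screening) = (2/3) / (14/15) = 5/7.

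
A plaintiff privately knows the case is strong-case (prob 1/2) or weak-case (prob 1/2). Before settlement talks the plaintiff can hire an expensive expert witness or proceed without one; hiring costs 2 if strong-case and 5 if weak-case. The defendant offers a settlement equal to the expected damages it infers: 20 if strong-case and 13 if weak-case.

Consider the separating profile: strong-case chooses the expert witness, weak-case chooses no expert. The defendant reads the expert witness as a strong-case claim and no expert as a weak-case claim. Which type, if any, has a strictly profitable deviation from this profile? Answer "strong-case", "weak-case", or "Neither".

weak-case

The expert witness pays 20; no expert pays 13.
strong-case: assigned the expert witness, nets 20 − 2 = 18; deviating to no expert nets 13.
weak-case: assigned no expert, nets 13; deviating to the expert witness nets 20 − 5 = 15.
The weak-case type gains 2 by deviating.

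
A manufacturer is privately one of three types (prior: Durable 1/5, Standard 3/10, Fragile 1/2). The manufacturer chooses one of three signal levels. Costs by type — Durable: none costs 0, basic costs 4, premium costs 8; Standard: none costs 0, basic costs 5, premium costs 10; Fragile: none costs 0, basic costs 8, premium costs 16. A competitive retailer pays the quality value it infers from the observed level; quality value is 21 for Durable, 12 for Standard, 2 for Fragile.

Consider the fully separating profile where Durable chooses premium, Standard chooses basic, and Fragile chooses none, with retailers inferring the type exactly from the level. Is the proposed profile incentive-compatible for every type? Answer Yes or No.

Separating prices: premium → 21, basic → 12, none → 2.
Durable (assigned premium): none: 2 − 0 = 2; basic: 12 − 4 = 8; premium: 21 − 8 = 13. Durable stays.
Standard (assigned basic): none: 2 − 0 = 2; basic: 12 − 5 = 7; premium: 21 − 10 = 11. Standard prefers premium.
Fragile (assigned none): none: 2 − 0 = 2; basic: 12 − 8 = 4; premium: 21 − 16 = 5. Fragile prefers premium.
At least one type deviates; the separating profile fails.

No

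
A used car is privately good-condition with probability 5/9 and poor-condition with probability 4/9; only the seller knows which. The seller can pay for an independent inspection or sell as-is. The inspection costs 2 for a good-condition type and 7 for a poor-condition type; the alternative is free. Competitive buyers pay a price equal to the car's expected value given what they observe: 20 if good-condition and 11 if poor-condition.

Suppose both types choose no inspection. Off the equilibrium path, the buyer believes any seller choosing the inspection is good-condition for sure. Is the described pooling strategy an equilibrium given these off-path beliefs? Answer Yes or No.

On path, the buyer holds the prior and pays 5/9·20 + 4/9·11 = 16. Off path (the inspection), believing good-condition, it pays 20.
good-condition: no inspection nets 16; the inspection nets 20 − 2 = 18. good-condition would deviate.
poor-condition: no inspection nets 16; the inspection nets 20 − 7 = 13. poor-condition stays.
A type deviates, so pooling fails.

No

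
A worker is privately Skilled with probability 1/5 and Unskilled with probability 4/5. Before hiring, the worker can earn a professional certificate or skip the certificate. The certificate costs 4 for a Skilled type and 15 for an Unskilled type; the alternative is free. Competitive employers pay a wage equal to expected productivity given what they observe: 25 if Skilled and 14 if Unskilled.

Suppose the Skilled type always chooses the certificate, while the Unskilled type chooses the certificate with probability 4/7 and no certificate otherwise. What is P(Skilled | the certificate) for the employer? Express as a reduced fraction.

7/23

P(the certificate) = (1/5)·1 + (4/5)·(4/7) = 23/35.
By Bayes' rule, P(Skilled | the certificate) = (1/5) / (23/35) = 7/23.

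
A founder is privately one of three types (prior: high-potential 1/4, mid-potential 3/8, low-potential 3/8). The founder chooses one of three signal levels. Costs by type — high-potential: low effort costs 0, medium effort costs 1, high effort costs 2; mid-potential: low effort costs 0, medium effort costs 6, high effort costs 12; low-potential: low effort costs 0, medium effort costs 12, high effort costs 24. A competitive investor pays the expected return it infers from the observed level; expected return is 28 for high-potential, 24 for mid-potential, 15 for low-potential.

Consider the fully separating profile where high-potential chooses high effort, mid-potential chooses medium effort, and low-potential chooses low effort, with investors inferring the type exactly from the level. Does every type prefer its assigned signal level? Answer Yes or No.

Separating valuations: high effort → 28, medium effort → 24, low effort → 15.
high-potential (assigned high effort): low effort: 15 − 0 = 15; medium effort: 24 − 1 = 23; high effort: 28 − 2 = 26. high-potential stays.
mid-potential (assigned medium effort): low effort: 15 − 0 = 15; medium effort: 24 − 6 = 18; high effort: 28 − 12 = 16. mid-potential stays.
low-potential (assigned low effort): low effort: 15 − 0 = 15; medium effort: 24 − 12 = 12; high effort: 28 − 24 = 4. low-potential stays.
Every type prefers its assigned level; separation holds.

Yes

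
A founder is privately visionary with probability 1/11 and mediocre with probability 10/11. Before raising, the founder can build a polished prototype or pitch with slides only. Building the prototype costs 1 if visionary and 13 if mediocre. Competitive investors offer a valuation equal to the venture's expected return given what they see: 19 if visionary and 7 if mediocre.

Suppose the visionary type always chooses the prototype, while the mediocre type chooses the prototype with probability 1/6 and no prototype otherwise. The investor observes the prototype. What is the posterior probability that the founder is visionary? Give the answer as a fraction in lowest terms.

3/8

P(the prototype) = (1/11)·1 + (10/11)·(1/6) = 8/33.
By Bayes' rule, P(visionary | the prototype) = (1/11) / (8/33) = 3/8.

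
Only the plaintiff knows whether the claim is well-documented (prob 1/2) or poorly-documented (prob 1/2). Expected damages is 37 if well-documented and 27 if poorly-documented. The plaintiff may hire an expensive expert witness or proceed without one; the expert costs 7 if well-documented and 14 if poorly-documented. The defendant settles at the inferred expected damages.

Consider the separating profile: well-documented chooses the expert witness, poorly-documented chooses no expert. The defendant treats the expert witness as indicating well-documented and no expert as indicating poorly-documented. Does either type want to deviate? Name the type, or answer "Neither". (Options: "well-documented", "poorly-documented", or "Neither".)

Neither

The expert witness pays 37; no expert pays 27.
well-documented: assigned the expert witness, nets 37 − 7 = 30; deviating to no expert nets 27.
poorly-documented: assigned no expert, nets 27; deviating to the expert witness nets 37 − 14 = 23.
Both types strictly prefer their assigned action; no profitable deviation.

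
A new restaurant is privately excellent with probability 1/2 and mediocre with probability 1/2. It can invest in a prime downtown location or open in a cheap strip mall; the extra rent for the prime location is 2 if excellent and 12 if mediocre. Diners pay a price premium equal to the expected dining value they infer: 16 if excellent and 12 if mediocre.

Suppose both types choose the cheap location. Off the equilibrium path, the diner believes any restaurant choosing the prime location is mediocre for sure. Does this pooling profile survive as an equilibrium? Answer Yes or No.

Yes

On path, the diner holds the prior and pays 1/2·16 + 1/2·12 = 14. Off path (the prime location), believing mediocre, it pays 12.
excellent: the cheap location nets 14; the prime location nets 12 − 2 = 10. excellent stays.
mediocre: the cheap location nets 14; the prime location nets 12 − 12 = 0. mediocre stays.
No type deviates, so pooling is sustained.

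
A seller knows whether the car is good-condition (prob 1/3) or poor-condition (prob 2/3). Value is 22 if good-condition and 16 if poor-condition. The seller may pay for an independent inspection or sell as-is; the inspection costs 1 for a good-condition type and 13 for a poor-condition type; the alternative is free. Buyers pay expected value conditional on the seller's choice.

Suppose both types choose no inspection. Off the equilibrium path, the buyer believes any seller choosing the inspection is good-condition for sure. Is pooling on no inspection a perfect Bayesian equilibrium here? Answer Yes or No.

No

On path, the buyer holds the prior and pays 1/3·22 + 2/3·16 = 18. Off path (the inspection), believing good-condition, it pays 22.
good-condition: no inspection nets 18; the inspection nets 22 − 1 = 21. good-condition would deviate.
poor-condition: no inspection nets 18; the inspection nets 22 − 13 = 9. poor-condition stays.
A type deviates, so pooling fails.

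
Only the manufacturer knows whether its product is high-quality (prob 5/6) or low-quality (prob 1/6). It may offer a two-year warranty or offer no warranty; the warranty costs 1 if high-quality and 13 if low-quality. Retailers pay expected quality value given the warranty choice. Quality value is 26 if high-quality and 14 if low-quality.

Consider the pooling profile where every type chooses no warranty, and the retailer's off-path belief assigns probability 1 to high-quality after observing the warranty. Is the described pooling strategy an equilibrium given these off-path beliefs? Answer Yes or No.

No

On path, the retailer holds the prior and pays 5/6·26 + 1/6·14 = 24. Off path (the warranty), believing high-quality, it pays 26.
high-quality: no warranty nets 24; the warranty nets 26 − 1 = 25. high-quality would deviate.
low-quality: no warranty nets 24; the warranty nets 26 − 13 = 13. low-quality stays.
A type deviates, so pooling fails.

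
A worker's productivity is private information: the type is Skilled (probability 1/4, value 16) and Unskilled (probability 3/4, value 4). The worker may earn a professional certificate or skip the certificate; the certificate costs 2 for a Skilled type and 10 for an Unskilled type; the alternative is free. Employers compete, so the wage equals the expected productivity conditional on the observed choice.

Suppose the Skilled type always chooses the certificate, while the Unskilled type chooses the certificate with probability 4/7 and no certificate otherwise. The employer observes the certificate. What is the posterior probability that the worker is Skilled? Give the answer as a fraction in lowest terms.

P(the certificate) = (1/4)·1 + (3/4)·(4/7) = 19/28.
By Bayes' rule, P(Skilled | the certificate) = (1/4) / (19/28) = 7/19.

7/19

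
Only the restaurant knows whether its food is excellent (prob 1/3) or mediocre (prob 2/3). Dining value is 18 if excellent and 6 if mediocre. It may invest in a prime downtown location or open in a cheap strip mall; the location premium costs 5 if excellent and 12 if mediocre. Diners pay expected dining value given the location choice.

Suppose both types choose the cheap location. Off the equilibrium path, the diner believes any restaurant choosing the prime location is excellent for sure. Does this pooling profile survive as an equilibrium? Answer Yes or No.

On path, the diner holds the prior and pays 1/3·18 + 2/3·6 = 10. Off path (the prime location), believing excellent, it pays 18.
excellent: the cheap location nets 10; the prime location nets 18 − 5 = 13. excellent would deviate.
mediocre: the cheap location nets 10; the prime location nets 18 − 12 = 6. mediocre stays.
A type deviates, so pooling fails.

No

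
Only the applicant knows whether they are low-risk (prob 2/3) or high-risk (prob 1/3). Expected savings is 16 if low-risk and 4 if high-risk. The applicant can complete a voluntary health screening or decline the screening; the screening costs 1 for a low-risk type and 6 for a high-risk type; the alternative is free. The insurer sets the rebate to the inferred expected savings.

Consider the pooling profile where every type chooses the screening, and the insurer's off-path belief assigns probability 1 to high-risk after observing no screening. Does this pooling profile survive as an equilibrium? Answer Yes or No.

Yes

On path, the insurer holds the prior and pays 2/3·16 + 1/3·4 = 12. Off path (no screening), believing high-risk, it pays 4.
low-risk: the screening nets 12 − 1 = 11; no screening nets 4. low-risk stays.
high-risk: the screening nets 12 − 6 = 6; no screening nets 4. high-risk stays.
No type deviates, so pooling is sustained.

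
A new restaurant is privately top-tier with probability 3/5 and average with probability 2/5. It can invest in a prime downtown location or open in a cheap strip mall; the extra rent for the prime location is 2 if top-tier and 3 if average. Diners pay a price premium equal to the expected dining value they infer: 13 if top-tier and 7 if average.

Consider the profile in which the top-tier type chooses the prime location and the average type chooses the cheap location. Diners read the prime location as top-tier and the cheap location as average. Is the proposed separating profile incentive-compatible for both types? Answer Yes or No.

No

Under these beliefs, the prime location earns price premium 13 and the cheap location earns price premium 7.
top-tier: the prime location nets 13 − 2 = 11; the cheap location nets 7. top-tier prefers the prime location.
average: the prime location nets 13 − 3 = 10; the cheap location nets 7. average would deviate to the prime location.
average has a profitable deviation, so the profile is not an equilibrium.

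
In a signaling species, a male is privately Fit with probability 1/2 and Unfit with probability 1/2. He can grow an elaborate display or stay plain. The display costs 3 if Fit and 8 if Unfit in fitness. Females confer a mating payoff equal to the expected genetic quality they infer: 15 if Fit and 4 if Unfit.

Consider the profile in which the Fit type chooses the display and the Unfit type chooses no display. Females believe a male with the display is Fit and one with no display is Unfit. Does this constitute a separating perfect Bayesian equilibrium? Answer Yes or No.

Under these beliefs, the display earns mating payoff 15 and no display earns mating payoff 4.
Fit: the display nets 15 − 3 = 12; no display nets 4. Fit prefers the display.
Unfit: the display nets 15 − 8 = 7; no display nets 4. Unfit would deviate to the display.
Unfit has a profitable deviation, so the profile is not an equilibrium.

No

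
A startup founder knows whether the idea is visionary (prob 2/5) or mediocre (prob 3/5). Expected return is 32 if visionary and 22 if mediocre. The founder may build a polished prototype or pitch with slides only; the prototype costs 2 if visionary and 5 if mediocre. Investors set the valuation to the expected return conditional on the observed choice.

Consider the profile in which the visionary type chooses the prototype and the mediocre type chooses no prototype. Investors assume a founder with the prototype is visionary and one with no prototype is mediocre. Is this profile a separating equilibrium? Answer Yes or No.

Under these beliefs, the prototype earns valuation 32 and no prototype earns valuation 22.
visionary: the prototype nets 32 − 2 = 30; no prototype nets 22. visionary prefers the prototype.
mediocre: the prototype nets 32 − 5 = 27; no prototype nets 22. mediocre would deviate to the prototype.
mediocre has a profitable deviation, so the profile is not an equilibrium.

No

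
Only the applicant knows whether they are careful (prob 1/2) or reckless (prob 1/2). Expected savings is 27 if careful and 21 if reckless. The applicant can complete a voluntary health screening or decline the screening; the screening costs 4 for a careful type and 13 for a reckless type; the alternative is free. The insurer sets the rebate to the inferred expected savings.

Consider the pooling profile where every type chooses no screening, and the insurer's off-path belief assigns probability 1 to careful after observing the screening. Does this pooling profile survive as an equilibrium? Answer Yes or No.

Yes

On path, the insurer holds the prior and pays 1/2·27 + 1/2·21 = 24. Off path (the screening), believing careful, it pays 27.
careful: no screening nets 24; the screening nets 27 − 4 = 23. careful stays.
reckless: no screening nets 24; the screening nets 27 − 13 = 14. reckless stays.
No type deviates, so pooling is sustained.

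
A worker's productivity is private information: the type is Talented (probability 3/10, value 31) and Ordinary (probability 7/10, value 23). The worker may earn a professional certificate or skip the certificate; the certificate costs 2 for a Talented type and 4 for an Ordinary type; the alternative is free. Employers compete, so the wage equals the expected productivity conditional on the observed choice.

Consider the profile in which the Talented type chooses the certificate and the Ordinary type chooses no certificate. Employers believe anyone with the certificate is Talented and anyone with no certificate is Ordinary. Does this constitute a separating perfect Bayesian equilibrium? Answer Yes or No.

No

Under these beliefs, the certificate earns wage 31 and no certificate earns wage 23.
Talented: the certificate nets 31 − 2 = 29; no certificate nets 23. Talented prefers the certificate.
Ordinary: the certificate nets 31 − 4 = 27; no certificate nets 23. Ordinary would deviate to the certificate.
Ordinary has a profitable deviation, so the profile is not an equilibrium.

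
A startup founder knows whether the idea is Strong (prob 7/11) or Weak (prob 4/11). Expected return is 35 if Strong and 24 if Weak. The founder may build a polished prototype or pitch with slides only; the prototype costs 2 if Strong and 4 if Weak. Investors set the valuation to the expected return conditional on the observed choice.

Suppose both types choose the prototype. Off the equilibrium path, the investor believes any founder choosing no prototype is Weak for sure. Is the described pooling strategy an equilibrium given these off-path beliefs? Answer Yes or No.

Yes

On path, the investor holds the prior and pays 7/11·35 + 4/11·24 = 31. Off path (no prototype), believing Weak, it pays 24.
Strong: the prototype nets 31 − 2 = 29; no prototype nets 24. Strong stays.
Weak: the prototype nets 31 − 4 = 27; no prototype nets 24. Weak stays.
No type deviates, so pooling is sustained.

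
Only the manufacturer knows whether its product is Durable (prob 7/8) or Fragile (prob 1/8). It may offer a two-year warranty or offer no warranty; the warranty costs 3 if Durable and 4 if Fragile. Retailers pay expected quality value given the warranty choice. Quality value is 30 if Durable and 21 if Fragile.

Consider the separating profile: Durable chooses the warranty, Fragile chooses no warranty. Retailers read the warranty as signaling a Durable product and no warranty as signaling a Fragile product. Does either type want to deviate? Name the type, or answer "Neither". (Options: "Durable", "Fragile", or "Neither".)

The warranty pays 30; no warranty pays 21.
Durable: assigned the warranty, nets 30 − 3 = 27; deviating to no warranty nets 21.
Fragile: assigned no warranty, nets 21; deviating to the warranty nets 30 − 4 = 26.
The Fragile type gains 5 by deviating.

Fragile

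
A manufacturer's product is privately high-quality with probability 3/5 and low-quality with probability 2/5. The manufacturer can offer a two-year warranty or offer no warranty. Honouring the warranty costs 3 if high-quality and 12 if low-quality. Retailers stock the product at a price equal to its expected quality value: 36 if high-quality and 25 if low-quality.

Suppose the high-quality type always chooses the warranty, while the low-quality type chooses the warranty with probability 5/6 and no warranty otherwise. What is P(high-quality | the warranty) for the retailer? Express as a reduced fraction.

9/14

P(the warranty) = (3/5)·1 + (2/5)·(5/6) = 14/15.
By Bayes' rule, P(high-quality | the warranty) = (3/5) / (14/15) = 9/14.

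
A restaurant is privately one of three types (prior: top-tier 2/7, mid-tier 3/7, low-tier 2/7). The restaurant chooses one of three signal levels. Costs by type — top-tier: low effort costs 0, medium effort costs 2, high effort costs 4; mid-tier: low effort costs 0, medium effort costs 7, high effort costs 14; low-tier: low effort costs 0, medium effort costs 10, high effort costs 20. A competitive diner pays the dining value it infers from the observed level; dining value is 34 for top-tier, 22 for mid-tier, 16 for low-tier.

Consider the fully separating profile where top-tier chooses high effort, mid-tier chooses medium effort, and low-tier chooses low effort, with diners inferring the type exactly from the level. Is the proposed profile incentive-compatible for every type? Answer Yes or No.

No

Separating price premiums: high effort → 34, medium effort → 22, low effort → 16.
top-tier (assigned high effort): low effort: 16 − 0 = 16; medium effort: 22 − 2 = 20; high effort: 34 − 4 = 30. top-tier stays.
mid-tier (assigned medium effort): low effort: 16 − 0 = 16; medium effort: 22 − 7 = 15; high effort: 34 − 14 = 20. mid-tier prefers high effort.
low-tier (assigned low effort): low effort: 16 − 0 = 16; medium effort: 22 − 10 = 12; high effort: 34 − 20 = 14. low-tier stays.
At least one type deviates; the separating profile fails.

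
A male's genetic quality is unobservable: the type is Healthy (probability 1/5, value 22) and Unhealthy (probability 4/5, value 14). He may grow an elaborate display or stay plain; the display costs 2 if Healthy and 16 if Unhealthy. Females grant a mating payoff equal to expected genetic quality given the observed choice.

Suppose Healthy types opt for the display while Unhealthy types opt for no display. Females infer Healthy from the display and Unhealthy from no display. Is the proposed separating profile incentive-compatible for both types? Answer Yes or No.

Under these beliefs, the display earns mating payoff 22 and no display earns mating payoff 14.
Healthy: the display nets 22 − 2 = 20; no display nets 14. Healthy prefers the display.
Unhealthy: the display nets 22 − 16 = 6; no display nets 14. Unhealthy prefers no display.
Neither type deviates, so the separating profile is an equilibrium.

Yes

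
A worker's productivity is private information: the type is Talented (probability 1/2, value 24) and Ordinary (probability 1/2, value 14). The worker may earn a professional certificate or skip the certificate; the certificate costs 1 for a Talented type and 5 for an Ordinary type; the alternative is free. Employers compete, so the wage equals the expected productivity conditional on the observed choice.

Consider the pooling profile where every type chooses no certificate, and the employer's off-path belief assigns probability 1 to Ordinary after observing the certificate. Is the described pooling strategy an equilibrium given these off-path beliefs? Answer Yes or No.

Yes

On path, the employer holds the prior and pays 1/2·24 + 1/2·14 = 19. Off path (the certificate), believing Ordinary, it pays 14.
Talented: no certificate nets 19; the certificate nets 14 − 1 = 13. Talented stays.
Ordinary: no certificate nets 19; the certificate nets 14 − 5 = 9. Ordinary stays.
No type deviates, so pooling is sustained.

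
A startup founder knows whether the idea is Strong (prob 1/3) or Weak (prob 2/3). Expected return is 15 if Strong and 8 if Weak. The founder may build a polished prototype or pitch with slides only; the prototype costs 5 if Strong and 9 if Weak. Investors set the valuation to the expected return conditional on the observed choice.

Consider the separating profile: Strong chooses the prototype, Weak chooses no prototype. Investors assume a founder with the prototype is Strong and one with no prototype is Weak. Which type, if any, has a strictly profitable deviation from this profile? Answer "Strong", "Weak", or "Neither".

Neither

The prototype pays 15; no prototype pays 8.
Strong: assigned the prototype, nets 15 − 5 = 10; deviating to no prototype nets 8.
Weak: assigned no prototype, nets 8; deviating to the prototype nets 15 − 9 = 6.
Both types strictly prefer their assigned action; no profitable deviation.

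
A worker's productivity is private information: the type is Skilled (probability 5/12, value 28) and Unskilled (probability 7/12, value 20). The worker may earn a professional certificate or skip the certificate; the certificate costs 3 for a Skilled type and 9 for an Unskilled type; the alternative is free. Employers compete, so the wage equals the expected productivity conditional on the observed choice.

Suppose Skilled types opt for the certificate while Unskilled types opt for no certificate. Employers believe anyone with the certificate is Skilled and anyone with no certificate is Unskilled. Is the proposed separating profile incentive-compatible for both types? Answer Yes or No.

Under these beliefs, the certificate earns wage 28 and no certificate earns wage 20.
Skilled: the certificate nets 28 − 3 = 25; no certificate nets 20. Skilled prefers the certificate.
Unskilled: the certificate nets 28 − 9 = 19; no certificate nets 20. Unskilled prefers no certificate.
Neither type deviates, so the separating profile is an equilibrium.

Yes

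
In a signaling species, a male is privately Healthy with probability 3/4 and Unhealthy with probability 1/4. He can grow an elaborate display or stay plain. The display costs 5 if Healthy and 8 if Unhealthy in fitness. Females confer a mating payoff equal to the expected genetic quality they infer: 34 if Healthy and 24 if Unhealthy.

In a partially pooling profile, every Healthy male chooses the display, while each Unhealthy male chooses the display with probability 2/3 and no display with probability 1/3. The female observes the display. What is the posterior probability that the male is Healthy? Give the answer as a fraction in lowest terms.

9/11

P(the display) = (3/4)·1 + (1/4)·(2/3) = 11/12.
By Bayes' rule, P(Healthy | the display) = (3/4) / (11/12) = 9/11.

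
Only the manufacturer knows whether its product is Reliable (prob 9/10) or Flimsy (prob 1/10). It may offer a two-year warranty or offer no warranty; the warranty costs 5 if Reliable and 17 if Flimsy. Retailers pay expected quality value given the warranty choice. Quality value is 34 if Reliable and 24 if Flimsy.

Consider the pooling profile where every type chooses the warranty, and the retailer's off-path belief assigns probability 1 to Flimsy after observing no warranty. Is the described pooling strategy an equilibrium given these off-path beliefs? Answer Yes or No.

No

On path, the retailer holds the prior and pays 9/10·34 + 1/10·24 = 33. Off path (no warranty), believing Flimsy, it pays 24.
Reliable: the warranty nets 33 − 5 = 28; no warranty nets 24. Reliable stays.
Flimsy: the warranty nets 33 − 17 = 16; no warranty nets 24. Flimsy would deviate.
A type deviates, so pooling fails.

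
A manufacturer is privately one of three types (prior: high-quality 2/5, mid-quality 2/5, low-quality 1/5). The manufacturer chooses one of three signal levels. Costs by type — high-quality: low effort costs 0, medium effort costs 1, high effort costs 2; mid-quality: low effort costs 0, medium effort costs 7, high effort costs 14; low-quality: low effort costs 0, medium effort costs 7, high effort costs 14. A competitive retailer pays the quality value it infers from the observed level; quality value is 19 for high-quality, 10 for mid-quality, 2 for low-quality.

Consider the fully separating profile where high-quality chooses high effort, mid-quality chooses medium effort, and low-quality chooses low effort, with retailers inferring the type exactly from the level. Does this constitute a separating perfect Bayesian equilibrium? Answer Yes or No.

No

Separating prices: high effort → 19, medium effort → 10, low effort → 2.
high-quality (assigned high effort): low effort: 2 − 0 = 2; medium effort: 10 − 1 = 9; high effort: 19 − 2 = 17. high-quality stays.
mid-quality (assigned medium effort): low effort: 2 − 0 = 2; medium effort: 10 − 7 = 3; high effort: 19 − 14 = 5. mid-quality prefers high effort.
low-quality (assigned low effort): low effort: 2 − 0 = 2; medium effort: 10 − 7 = 3; high effort: 19 − 14 = 5. low-quality prefers high effort.
At least one type deviates; the separating profile fails.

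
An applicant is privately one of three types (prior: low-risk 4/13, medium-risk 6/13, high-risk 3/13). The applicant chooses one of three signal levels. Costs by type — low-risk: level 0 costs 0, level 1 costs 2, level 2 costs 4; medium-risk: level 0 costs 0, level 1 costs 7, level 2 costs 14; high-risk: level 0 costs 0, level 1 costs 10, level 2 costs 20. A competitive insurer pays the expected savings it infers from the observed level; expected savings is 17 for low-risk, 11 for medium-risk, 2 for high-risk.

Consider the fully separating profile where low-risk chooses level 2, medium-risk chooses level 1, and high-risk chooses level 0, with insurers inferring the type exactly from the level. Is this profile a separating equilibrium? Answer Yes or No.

Yes

Separating rebates: level 2 → 17, level 1 → 11, level 0 → 2.
low-risk (assigned level 2): level 0: 2 − 0 = 2; level 1: 11 − 2 = 9; level 2: 17 − 4 = 13. low-risk stays.
medium-risk (assigned level 1): level 0: 2 − 0 = 2; level 1: 11 − 7 = 4; level 2: 17 − 14 = 3. medium-risk stays.
high-risk (assigned level 0): level 0: 2 − 0 = 2; level 1: 11 − 10 = 1; level 2: 17 − 20 = -3. high-risk stays.
Every type prefers its assigned level; separation holds.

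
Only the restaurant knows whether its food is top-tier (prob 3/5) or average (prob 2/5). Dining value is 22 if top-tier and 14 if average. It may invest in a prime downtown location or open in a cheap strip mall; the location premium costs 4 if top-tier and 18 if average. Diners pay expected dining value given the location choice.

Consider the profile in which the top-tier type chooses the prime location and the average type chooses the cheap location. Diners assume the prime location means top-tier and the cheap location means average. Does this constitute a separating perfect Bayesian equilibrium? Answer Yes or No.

Under these beliefs, the prime location earns price premium 22 and the cheap location earns price premium 14.
top-tier: the prime location nets 22 − 4 = 18; the cheap location nets 14. top-tier prefers the prime location.
average: the prime location nets 22 − 18 = 4; the cheap location nets 14. average prefers the cheap location.
Neither type deviates, so the separating profile is an equilibrium.

Yes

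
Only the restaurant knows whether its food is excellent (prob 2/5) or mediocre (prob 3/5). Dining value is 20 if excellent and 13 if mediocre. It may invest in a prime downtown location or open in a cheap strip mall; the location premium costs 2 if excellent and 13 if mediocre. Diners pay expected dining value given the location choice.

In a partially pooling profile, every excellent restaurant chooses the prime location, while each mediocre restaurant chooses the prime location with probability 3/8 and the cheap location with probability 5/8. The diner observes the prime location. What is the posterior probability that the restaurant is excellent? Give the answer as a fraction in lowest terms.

16/25

P(the prime location) = (2/5)·1 + (3/5)·(3/8) = 5/8.
By Bayes' rule, P(excellent | the prime location) = (2/5) / (5/8) = 16/25.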